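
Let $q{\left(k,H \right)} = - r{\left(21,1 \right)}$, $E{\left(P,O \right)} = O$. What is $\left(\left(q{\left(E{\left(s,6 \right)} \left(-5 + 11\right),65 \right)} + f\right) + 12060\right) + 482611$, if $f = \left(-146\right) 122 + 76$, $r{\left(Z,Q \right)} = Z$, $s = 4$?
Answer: $476914$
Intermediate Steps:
$q{\left(k,H \right)} = -21$ ($q{\left(k,H \right)} = \left(-1\right) 21 = -21$)
$f = -17736$ ($f = -17812 + 76 = -17736$)
$\left(\left(q{\left(E{\left(s,6 \right)} \left(-5 + 11\right),65 \right)} + f\right) + 12060\right) + 482611 = \left(\left(-21 - 17736\right) + 12060\right) + 482611 = \left(-17757 + 12060\right) + 482611 = -5697 + 482611 = 476914$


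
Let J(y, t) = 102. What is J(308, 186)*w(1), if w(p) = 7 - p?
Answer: 612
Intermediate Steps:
J(308, 186)*w(1) = 102*(7 - 1*1) = 102*(7 - 1) = 102*6 = 612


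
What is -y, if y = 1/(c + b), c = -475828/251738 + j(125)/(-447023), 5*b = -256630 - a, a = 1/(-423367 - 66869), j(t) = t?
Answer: 137918922346974660/7079087337310631314633 ≈ 1.9483e-5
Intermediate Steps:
a = -1/490236 (a = 1/(-490236) = -1/490236 ≈ -2.0398e-6)
b = -125809264679/2451180 (b = (-256630 - 1*(-1/490236))/5 = (-256630 + 1/490236)/5 = (⅕)*(-125809264679/490236) = -125809264679/2451180 ≈ -51326.)
c = -106368763647/56266337987 (c = -475828/251738 + 125/(-447023) = -475828*1/251738 + 125*(-1/447023) = -237914/125869 - 125/447023 = -106368763647/56266337987 ≈ -1.8905)
y = -137918922346974660/7079087337310631314633 (y = 1/(-106368763647/56266337987 - 125809264679/2451180) = 1/(-7079087337310631314633/137918922346974660) = -137918922346974660/7079087337310631314633 ≈ -1.9483e-5)
-y = -1*(-137918922346974660/7079087337310631314633) = 137918922346974660/7079087337310631314633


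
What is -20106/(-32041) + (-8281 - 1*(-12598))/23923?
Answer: 619316835/766516843 ≈ 0.80796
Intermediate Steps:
-20106/(-32041) + (-8281 - 1*(-12598))/23923 = -20106*(-1/32041) + (-8281 + 12598)*(1/23923) = 20106/32041 + 4317*(1/23923) = 20106/32041 + 4317/23923 = 619316835/766516843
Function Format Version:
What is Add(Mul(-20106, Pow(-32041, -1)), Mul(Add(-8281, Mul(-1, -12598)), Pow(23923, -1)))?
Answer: Rational(619316835, 766516843) ≈ 0.80796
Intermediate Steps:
Add(Mul(-20106, Pow(-32041, -1)), Mul(Add(-8281, Mul(-1, -12598)), Pow(23923, -1))) = Add(Mul(-20106, Rational(-1, 32041)), Mul(Add(-8281, 12598), Rational(1, 23923))) = Add(Rational(20106, 32041), Mul(4317, Rational(1, 23923))) = Add(Rational(20106, 32041), Rational(4317, 23923)) = Rational(619316835, 766516843)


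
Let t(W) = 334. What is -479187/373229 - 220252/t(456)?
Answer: -41182241083/62329243 ≈ -660.72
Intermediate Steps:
-479187/373229 - 220252/t(456) = -479187/373229 - 220252/334 = -479187*1/373229 - 220252*1/334 = -479187/373229 - 110126/167 = -41182241083/62329243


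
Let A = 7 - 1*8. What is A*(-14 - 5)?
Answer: 19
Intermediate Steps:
A = -1 (A = 7 - 8 = -1)
A*(-14 - 5) = -(-14 - 5) = -1*(-19) = 19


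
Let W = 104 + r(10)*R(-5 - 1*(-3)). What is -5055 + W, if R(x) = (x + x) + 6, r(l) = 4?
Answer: -4943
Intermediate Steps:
R(x) = 6 + 2*x (R(x) = 2*x + 6 = 6 + 2*x)
W = 112 (W = 104 + 4*(6 + 2*(-5 - 1*(-3))) = 104 + 4*(6 + 2*(-5 + 3)) = 104 + 4*(6 + 2*(-2)) = 104 + 4*(6 - 4) = 104 + 4*2 = 104 + 8 = 112)
-5055 + W = -5055 + 112 = -4943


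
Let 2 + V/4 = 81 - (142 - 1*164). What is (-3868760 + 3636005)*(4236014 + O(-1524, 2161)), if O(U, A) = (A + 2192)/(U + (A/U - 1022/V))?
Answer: -231884082899723339970/235187819 ≈ -9.8595e+11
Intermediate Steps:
V = 404 (V = -8 + 4*(81 - (142 - 1*164)) = -8 + 4*(81 - (142 - 164)) = -8 + 4*(81 - 1*(-22)) = -8 + 4*(81 + 22) = -8 + 4*103 = -8 + 412 = 404)
O(U, A) = (2192 + A)/(-511/202 + U + A/U) (O(U, A) = (A + 2192)/(U + (A/U - 1022/404)) = (2192 + A)/(U + (A/U - 1022*1/404)) = (2192 + A)/(U + (A/U - 511/202)) = (2192 + A)/(U + (-511/202 + A/U)) = (2192 + A)/(-511/202 + U + A/U))
(-3868760 + 3636005)*(4236014 + O(-1524, 2161)) = (-3868760 + 3636005)*(4236014 + 202*(-1524)*(2192 + 2161)/(-511*(-1524) + 202*2161 + 202*(-1524)²)) = -232755*(4236014 + 202*(-1524)*4353/(778764 + 436522 + 202*2322576)) = -232755*(4236014 + 202*(-1524)*4353/(778764 + 436522 + 469160352)) = -232755*(4236014 + 202*(-1524)*4353/470375638) = -232755*(4236014 + 202*(-1524)*(1/470375638)*4353) = -232755*(4236014 - 670031172/235187819) = -232755*996258223882294/235187819 = -231884082899723339970/235187819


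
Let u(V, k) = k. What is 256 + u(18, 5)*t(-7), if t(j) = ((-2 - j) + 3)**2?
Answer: 576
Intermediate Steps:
t(j) = (1 - j)**2
256 + u(18, 5)*t(-7) = 256 + 5*(-1 - 7)**2 = 256 + 5*(-8)**2 = 256 + 5*64 = 256 + 320 = 576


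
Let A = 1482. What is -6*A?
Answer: -8892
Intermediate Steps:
-6*A = -6*1482 = -8892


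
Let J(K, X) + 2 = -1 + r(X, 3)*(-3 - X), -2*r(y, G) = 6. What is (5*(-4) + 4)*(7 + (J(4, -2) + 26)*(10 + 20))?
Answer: -12592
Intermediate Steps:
r(y, G) = -3 (r(y, G) = -1/2*6 = -3)
J(K, X) = 6 + 3*X (J(K, X) = -2 + (-1 - 3*(-3 - X)) = -2 + (-1 + (9 + 3*X)) = -2 + (8 + 3*X) = 6 + 3*X)
(5*(-4) + 4)*(7 + (J(4, -2) + 26)*(10 + 20)) = (5*(-4) + 4)*(7 + ((6 + 3*(-2)) + 26)*(10 + 20)) = (-20 + 4)*(7 + ((6 - 6) + 26)*30) = -16*(7 + (0 + 26)*30) = -16*(7 + 26*30) = -16*(7 + 780) = -16*787 = -12592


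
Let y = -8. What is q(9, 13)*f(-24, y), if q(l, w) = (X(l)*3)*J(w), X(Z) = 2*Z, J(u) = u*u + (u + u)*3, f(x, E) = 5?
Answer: 66690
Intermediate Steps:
J(u) = u² + 6*u (J(u) = u² + (2*u)*3 = u² + 6*u)
q(l, w) = 6*l*w*(6 + w) (q(l, w) = ((2*l)*3)*(w*(6 + w)) = (6*l)*(w*(6 + w)) = 6*l*w*(6 + w))
q(9, 13)*f(-24, y) = (6*9*13*(6 + 13))*5 = (6*9*13*19)*5 = 13338*5 = 66690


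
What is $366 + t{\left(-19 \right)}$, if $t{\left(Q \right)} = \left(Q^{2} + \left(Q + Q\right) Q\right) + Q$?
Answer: $1430$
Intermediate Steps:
$t{\left(Q \right)} = Q + 3 Q^{2}$ ($t{\left(Q \right)} = \left(Q^{2} + 2 Q Q\right) + Q = \left(Q^{2} + 2 Q^{2}\right) + Q = 3 Q^{2} + Q = Q + 3 Q^{2}$)
$366 + t{\left(-19 \right)} = 366 - 19 \left(1 + 3 \left(-19\right)\right) = 366 - 19 \left(1 - 57\right) = 366 - -1064 = 366 + 1064 = 1430$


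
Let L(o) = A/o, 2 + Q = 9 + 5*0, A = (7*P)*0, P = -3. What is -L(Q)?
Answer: 0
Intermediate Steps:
A = 0 (A = (7*(-3))*0 = -21*0 = 0)
Q = 7 (Q = -2 + (9 + 5*0) = -2 + (9 + 0) = -2 + 9 = 7)
L(o) = 0 (L(o) = 0/o = 0)
-L(Q) = -1*0 = 0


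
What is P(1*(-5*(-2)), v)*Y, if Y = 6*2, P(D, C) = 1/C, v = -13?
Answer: -12/13 ≈ -0.92308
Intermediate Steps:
Y = 12
P(1*(-5*(-2)), v)*Y = 12/(-13) = -1/13*12 = -12/13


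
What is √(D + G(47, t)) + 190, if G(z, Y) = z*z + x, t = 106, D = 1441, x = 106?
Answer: 190 + 2*√939 ≈ 251.29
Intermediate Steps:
G(z, Y) = 106 + z² (G(z, Y) = z*z + 106 = z² + 106 = 106 + z²)
√(D + G(47, t)) + 190 = √(1441 + (106 + 47²)) + 190 = √(1441 + (106 + 2209)) + 190 = √(1441 + 2315) + 190 = √3756 + 190 = 2*√939 + 190 = 190 + 2*√939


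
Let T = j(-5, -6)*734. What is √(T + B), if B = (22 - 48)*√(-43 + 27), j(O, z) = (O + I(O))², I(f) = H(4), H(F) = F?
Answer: √(734 - 104*I) ≈ 27.16 - 1.9146*I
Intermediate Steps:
I(f) = 4
j(O, z) = (4 + O)² (j(O, z) = (O + 4)² = (4 + O)²)
B = -104*I ≈ -104.0*I
T = 734 (T = (4 - 5)²*734 = (-1)²*734 = 1*734 = 734)
√(T + B) = √(734 - 104*I)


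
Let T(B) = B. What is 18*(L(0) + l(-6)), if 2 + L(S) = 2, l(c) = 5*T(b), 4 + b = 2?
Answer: -180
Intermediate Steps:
b = -2 (b = -4 + 2 = -2)
l(c) = -10 (l(c) = 5*(-2) = -10)
L(S) = 0 (L(S) = -2 + 2 = 0)
18*(L(0) + l(-6)) = 18*(0 - 10) = 18*(-10) = -180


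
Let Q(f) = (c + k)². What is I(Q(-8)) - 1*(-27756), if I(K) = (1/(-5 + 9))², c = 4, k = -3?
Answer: 444097/16 ≈ 27756.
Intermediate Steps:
Q(f) = 1 (Q(f) = (4 - 3)² = 1² = 1)
I(K) = 1/16 (I(K) = (1/4)² = (¼)² = 1/16)
I(Q(-8)) - 1*(-27756) = 1/16 - 1*(-27756) = 1/16 + 27756 = 444097/16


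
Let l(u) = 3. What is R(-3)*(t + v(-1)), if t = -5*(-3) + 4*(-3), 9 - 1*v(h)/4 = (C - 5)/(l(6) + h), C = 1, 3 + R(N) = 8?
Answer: 235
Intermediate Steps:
R(N) = 5 (R(N) = -3 + 8 = 5)
v(h) = 36 + 16/(3 + h) (v(h) = 36 - 4*(1 - 5)/(3 + h) = 36 - (-16)/(3 + h) = 36 + 16/(3 + h))
t = 3 (t = 15 - 12 = 3)
R(-3)*(t + v(-1)) = 5*(3 + 4*(31 + 9*(-1))/(3 - 1)) = 5*(3 + 4*(31 - 9)/2) = 5*(3 + 4*(1/2)*22) = 5*(3 + 44) = 5*47 = 235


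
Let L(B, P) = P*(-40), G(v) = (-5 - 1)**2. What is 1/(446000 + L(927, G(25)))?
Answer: 1/444560 ≈ 2.2494e-6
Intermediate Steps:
G(v) = 36 (G(v) = (-6)**2 = 36)
L(B, P) = -40*P
1/(446000 + L(927, G(25))) = 1/(446000 - 40*36) = 1/(446000 - 1440) = 1/444560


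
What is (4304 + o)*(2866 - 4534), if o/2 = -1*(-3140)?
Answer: -17654112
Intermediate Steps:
o = 6280 (o = 2*(-1*(-3140)) = 2*3140 = 6280)
(4304 + o)*(2866 - 4534) = (4304 + 6280)*(2866 - 4534) = 10584*(-1668) = -17654112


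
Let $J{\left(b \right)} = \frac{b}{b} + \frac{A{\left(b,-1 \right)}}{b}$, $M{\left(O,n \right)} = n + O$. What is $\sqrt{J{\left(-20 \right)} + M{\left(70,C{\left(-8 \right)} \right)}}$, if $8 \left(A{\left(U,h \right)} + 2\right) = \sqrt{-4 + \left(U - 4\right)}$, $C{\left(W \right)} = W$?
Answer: $\frac{\sqrt{25240 - 5 i \sqrt{7}}}{20} \approx 7.9436 - 0.0020817 i$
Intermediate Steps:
$A{\left(U,h \right)} = -2 + \frac{\sqrt{-8 + U}}{8}$ ($A{\left(U,h \right)} = -2 + \frac{\sqrt{-4 + \left(U - 4\right)}}{8} = -2 + \frac{\sqrt{-4 + \left(-4 + U\right)}}{8} = -2 + \frac{\sqrt{-8 + U}}{8}$)
$M{\left(O,n \right)} = O + n$
$J{\left(b \right)} = 1 + \frac{-2 + \frac{\sqrt{-8 + b}}{8}}{b}$ ($J{\left(b \right)} = \frac{b}{b} + \frac{-2 + \frac{\sqrt{-8 + b}}{8}}{b} = 1 + \frac{-2 + \frac{\sqrt{-8 + b}}{8}}{b}$)
$\sqrt{J{\left(-20 \right)} + M{\left(70,C{\left(-8 \right)} \right)}} = \sqrt{\frac{-2 - 20 + \frac{\sqrt{-8 - 20}}{8}}{-20} + \left(70 - 8\right)} = \sqrt{- \frac{-2 - 20 + \frac{\sqrt{-28}}{8}}{20} + 62} = \sqrt{- \frac{-2 - 20 + \frac{2 i \sqrt{7}}{8}}{20} + 62} = \sqrt{- \frac{-2 - 20 + \frac{i \sqrt{7}}{4}}{20} + 62} = \sqrt{- \frac{-22 + \frac{i \sqrt{7}}{4}}{20} + 62} = \sqrt{\left(\frac{11}{10} - \frac{i \sqrt{7}}{80}\right) + 62} = \sqrt{\frac{631}{10} - \frac{i \sqrt{7}}{80}}$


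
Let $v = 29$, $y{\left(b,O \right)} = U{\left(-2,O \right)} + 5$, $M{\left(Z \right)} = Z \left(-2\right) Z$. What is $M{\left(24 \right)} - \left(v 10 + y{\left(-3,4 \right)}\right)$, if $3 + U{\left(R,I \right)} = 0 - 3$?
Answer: $-1441$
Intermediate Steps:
$U{\left(R,I \right)} = -6$ ($U{\left(R,I \right)} = -3 + \left(0 - 3\right) = -3 - 3 = -6$)
$M{\left(Z \right)} = - 2 Z^{2}$ ($M{\left(Z \right)} = - 2 Z Z = - 2 Z^{2}$)
$y{\left(b,O \right)} = -1$ ($y{\left(b,O \right)} = -6 + 5 = -1$)
$M{\left(24 \right)} - \left(v 10 + y{\left(-3,4 \right)}\right) = - 2 \cdot 24^{2} - \left(29 \cdot 10 - 1\right) = \left(-2\right) 576 - \left(290 - 1\right) = -1152 - 289 = -1441$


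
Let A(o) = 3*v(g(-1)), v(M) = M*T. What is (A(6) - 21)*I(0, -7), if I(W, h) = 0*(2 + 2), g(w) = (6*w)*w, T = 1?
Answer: 0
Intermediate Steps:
g(w) = 6*w²
I(W, h) = 0 (I(W, h) = 0*4 = 0)
v(M) = M (v(M) = M*1 = M)
A(o) = 18 (A(o) = 3*(6*(-1)²) = 3*(6*1) = 3*6 = 18)
(A(6) - 21)*I(0, -7) = (18 - 21)*0 = -3*0 = 0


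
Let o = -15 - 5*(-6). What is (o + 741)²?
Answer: 571536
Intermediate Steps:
o = 15 (o = -15 + 30 = 15)
(o + 741)² = (15 + 741)² = 756² = 571536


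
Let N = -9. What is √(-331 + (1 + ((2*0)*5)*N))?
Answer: I*√330 ≈ 18.166*I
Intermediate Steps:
√(-331 + (1 + ((2*0)*5)*N)) = √(-331 + (1 + ((2*0)*5)*(-9))) = √(-331 + (1 + (0*5)*(-9))) = √(-331 + (1 + 0*(-9))) = √(-331 + (1 + 0)) = √(-331 + 1) = √(-330) = I*√330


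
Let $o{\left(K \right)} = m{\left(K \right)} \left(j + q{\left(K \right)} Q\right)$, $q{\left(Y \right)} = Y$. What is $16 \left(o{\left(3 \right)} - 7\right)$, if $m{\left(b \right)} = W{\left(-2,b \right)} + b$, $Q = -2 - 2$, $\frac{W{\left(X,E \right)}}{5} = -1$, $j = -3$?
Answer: $368$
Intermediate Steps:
$W{\left(X,E \right)} = -5$ ($W{\left(X,E \right)} = 5 \left(-1\right) = -5$)
$Q = -4$ ($Q = -2 - 2 = -4$)
$m{\left(b \right)} = -5 + b$
$o{\left(K \right)} = \left(-5 + K\right) \left(-3 - 4 K\right)$ ($o{\left(K \right)} = \left(-5 + K\right) \left(-3 + K \left(-4\right)\right) = \left(-5 + K\right) \left(-3 - 4 K\right)$)
$16 \left(o{\left(3 \right)} - 7\right) = 16 \left(- \left(-5 + 3\right) \left(3 + 4 \cdot 3\right) - 7\right) = 16 \left(\left(-1\right) \left(-2\right) \left(3 + 12\right) - 7\right) = 16 \left(\left(-1\right) \left(-2\right) 15 - 7\right) = 16 \left(30 - 7\right) = 16 \cdot 23 = 368$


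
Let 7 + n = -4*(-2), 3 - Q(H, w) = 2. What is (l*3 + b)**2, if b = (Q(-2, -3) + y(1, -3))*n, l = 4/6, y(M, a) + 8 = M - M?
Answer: 25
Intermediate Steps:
Q(H, w) = 1 (Q(H, w) = 3 - 1*2 = 3 - 2 = 1)
y(M, a) = -8 (y(M, a) = -8 + (M - M) = -8 + 0 = -8)
n = 1 (n = -7 - 4*(-2) = -7 + 8 = 1)
l = 2/3 (l = 4*(1/6) = 2/3 ≈ 0.66667)
b = -7 (b = (1 - 8)*1 = -7*1 = -7)
(l*3 + b)**2 = ((2/3)*3 - 7)**2 = (2 - 7)**2 = (-5)**2 = 25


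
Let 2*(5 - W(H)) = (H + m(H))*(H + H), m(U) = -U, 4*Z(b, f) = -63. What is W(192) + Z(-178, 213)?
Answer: -43/4 ≈ -10.750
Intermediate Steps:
Z(b, f) = -63/4 (Z(b, f) = (¼)*(-63) = -63/4)
W(H) = 5 (W(H) = 5 - (H - H)*(H + H)/2 = 5 - 0*2*H = 5 - ½*0 = 5 + 0 = 5)
W(192) + Z(-178, 213) = 5 - 63/4 = -43/4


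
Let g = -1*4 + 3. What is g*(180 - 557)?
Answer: 377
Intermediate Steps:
g = -1 (g = -4 + 3 = -1)
g*(180 - 557) = -(180 - 557) = -1*(-377) = 377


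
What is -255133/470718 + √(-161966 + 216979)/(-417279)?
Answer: -255133/470718 - √55013/417279 ≈ -0.54257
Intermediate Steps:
-255133/470718 + √(-161966 + 216979)/(-417279) = -255133*1/470718 + √55013*(-1/417279) = -255133/470718 - √55013/417279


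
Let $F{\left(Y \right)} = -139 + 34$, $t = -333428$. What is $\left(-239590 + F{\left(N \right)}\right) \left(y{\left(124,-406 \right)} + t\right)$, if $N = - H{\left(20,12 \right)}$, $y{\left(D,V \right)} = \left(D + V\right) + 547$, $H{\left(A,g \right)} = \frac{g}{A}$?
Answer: $79857505285$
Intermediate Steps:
$y{\left(D,V \right)} = 547 + D + V$
$N = - \frac{3}{5}$ ($N = - \frac{12}{20} = \left(-1\right) \frac{3}{5} = - \frac{3}{5} \approx -0.6$)
$F{\left(Y \right)} = -105$
$\left(-239590 + F{\left(N \right)}\right) \left(y{\left(124,-406 \right)} + t\right) = \left(-239590 - 105\right) \left(\left(547 + 124 - 406\right) - 333428\right) = - 239695 \left(265 - 333428\right) = \left(-239695\right) \left(-333163\right) = 79857505285$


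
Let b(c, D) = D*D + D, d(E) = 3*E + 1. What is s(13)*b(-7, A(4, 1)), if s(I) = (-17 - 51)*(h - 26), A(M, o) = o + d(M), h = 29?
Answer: -42840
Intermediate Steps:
d(E) = 1 + 3*E
A(M, o) = 1 + o + 3*M (A(M, o) = o + (1 + 3*M) = 1 + o + 3*M)
b(c, D) = D + D² (b(c, D) = D² + D = D + D²)
s(I) = -204 (s(I) = (-17 - 51)*(29 - 26) = -68*3 = -204)
s(13)*b(-7, A(4, 1)) = -204*(1 + 1 + 3*4)*(1 + (1 + 1 + 3*4)) = -204*(1 + 1 + 12)*(1 + (1 + 1 + 12)) = -2856*(1 + 14) = -2856*15 = -204*210 = -42840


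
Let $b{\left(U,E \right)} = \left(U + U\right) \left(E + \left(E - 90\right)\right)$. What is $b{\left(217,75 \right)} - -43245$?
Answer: $69285$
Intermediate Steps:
$b{\left(U,E \right)} = 2 U \left(-90 + 2 E\right)$ ($b{\left(U,E \right)} = 2 U \left(E + \left(E - 90\right)\right) = 2 U \left(E + \left(-90 + E\right)\right) = 2 U \left(-90 + 2 E\right)$)
$b{\left(217,75 \right)} - -43245 = 4 \cdot 217 \left(-45 + 75\right) - -43245 = 4 \cdot 217 \cdot 30 + 43245 = 26040 + 43245 = 69285$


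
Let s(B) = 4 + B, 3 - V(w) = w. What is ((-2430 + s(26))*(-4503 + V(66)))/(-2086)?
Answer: -5479200/1043 ≈ -5253.3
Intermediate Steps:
V(w) = 3 - w
((-2430 + s(26))*(-4503 + V(66)))/(-2086) = ((-2430 + (4 + 26))*(-4503 + (3 - 1*66)))/(-2086) = ((-2430 + 30)*(-4503 + (3 - 66)))*(-1/2086) = -2400*(-4503 - 63)*(-1/2086) = -2400*(-4566)*(-1/2086) = 10958400*(-1/2086) = -5479200/1043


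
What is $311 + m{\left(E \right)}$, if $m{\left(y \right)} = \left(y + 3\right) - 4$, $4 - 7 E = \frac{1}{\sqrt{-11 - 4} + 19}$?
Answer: $\frac{817405}{2632} + \frac{i \sqrt{15}}{2632} \approx 310.56 + 0.0014715 i$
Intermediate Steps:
$E = \frac{4}{7} - \frac{1}{7 \left(19 + i \sqrt{15}\right)}$ ($E = \frac{4}{7} - \frac{1}{7 \left(\sqrt{-11 - 4} + 19\right)} = \frac{4}{7} - \frac{1}{7 \left(\sqrt{-15} + 19\right)} = \frac{4}{7} - \frac{1}{7 \left(i \sqrt{15} + 19\right)} = \frac{4}{7} - \frac{1}{7 \left(19 + i \sqrt{15}\right)} \approx 0.56421 + 0.0014715 i$)
$m{\left(y \right)} = -1 + y$ ($m{\left(y \right)} = \left(3 + y\right) - 4 = -1 + y$)
$311 + m{\left(E \right)} = 311 - \left(\frac{1147}{2632} - \frac{i \sqrt{15}}{2632}\right) = \frac{817405}{2632} + \frac{i \sqrt{15}}{2632}$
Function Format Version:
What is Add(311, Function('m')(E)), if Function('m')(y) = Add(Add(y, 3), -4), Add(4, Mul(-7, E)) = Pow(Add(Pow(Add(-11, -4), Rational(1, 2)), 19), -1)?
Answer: Add(Rational(817405, 2632), Mul(Rational(1, 2632), I, Pow(15, Rational(1, 2)))) ≈ Add(310.56, Mul(0.0014715, I))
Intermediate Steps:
E = Add(Rational(4, 7), Mul(Rational(-1, 7), Pow(Add(19, Mul(I, Pow(15, Rational(1, 2)))), -1))) (E = Add(Rational(4, 7), Mul(Rational(-1, 7), Pow(Add(Pow(Add(-11, -4), Rational(1, 2)), 19), -1))) = Add(Rational(4, 7), Mul(Rational(-1, 7), Pow(Add(Pow(-15, Rational(1, 2)), 19), -1))) = Add(Rational(4, 7), Mul(Rational(-1, 7), Pow(Add(Mul(I, Pow(15, Rational(1, 2))), 19), -1))) = Add(Rational(4, 7), Mul(Rational(-1, 7), Pow(Add(19, Mul(I, Pow(15, Rational(1, 2)))), -1))) ≈ Add(0.56421, Mul(0.0014715, I)))
Function('m')(y) = Add(-1, y) (Function('m')(y) = Add(Add(3, y), -4) = Add(-1, y))
Add(311, Function('m')(E)) = Add(311, Add(-1, Add(Rational(1485, 2632), Mul(Rational(1, 2632), I, Pow(15, Rational(1, 2)))))) = Add(311, Add(Rational(-1147, 2632), Mul(Rational(1, 2632), I, Pow(15, Rational(1, 2))))) = Add(Rational(817405, 2632), Mul(Rational(1, 2632), I, Pow(15, Rational(1, 2))))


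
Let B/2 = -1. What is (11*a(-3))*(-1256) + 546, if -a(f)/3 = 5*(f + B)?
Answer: -1035654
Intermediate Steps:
B = -2 (B = 2*(-1) = -2)
a(f) = 30 - 15*f (a(f) = -15*(f - 2) = -15*(-2 + f) = -3*(-10 + 5*f) = 30 - 15*f)
(11*a(-3))*(-1256) + 546 = (11*(30 - 15*(-3)))*(-1256) + 546 = (11*(30 + 45))*(-1256) + 546 = (11*75)*(-1256) + 546 = 825*(-1256) + 546 = -1036200 + 546 = -1035654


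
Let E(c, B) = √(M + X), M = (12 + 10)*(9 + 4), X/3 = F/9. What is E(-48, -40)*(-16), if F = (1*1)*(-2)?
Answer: -32*√642/3 ≈ -270.27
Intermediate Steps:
F = -2 (F = 1*(-2) = -2)
X = -⅔ (X = 3*(-2/9) = -⅔ ≈ -0.66667)
M = 286 (M = 22*13 = 286)
E(c, B) = 2*√642/3 (E(c, B) = √(286 - ⅔) = √(856/3) = 2*√642/3)
E(-48, -40)*(-16) = (2*√642/3)*(-16) = -32*√642/3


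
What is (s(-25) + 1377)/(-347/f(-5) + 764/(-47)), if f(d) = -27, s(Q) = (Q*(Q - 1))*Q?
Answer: 18873837/4319 ≈ 4370.0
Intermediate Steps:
s(Q) = Q²*(-1 + Q) (s(Q) = (Q*(-1 + Q))*Q = Q²*(-1 + Q))
(s(-25) + 1377)/(-347/f(-5) + 764/(-47)) = ((-25)²*(-1 - 25) + 1377)/(-347/(-27) + 764/(-47)) = (625*(-26) + 1377)/(-347*(-1/27) + 764*(-1/47)) = (-16250 + 1377)/(347/27 - 764/47) = -14873/(-4319/1269) = -14873*(-1269/4319) = 18873837/4319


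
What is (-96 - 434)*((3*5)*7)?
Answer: -55650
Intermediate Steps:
(-96 - 434)*((3*5)*7) = -7950*7 = -530*105 = -55650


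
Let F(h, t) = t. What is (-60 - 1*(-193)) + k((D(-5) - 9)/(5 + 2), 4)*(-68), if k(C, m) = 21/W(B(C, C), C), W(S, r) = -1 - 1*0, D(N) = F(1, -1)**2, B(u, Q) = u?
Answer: 1561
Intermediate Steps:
D(N) = 1 (D(N) = (-1)**2 = 1)
W(S, r) = -1 (W(S, r) = -1 + 0 = -1)
k(C, m) = -21 (k(C, m) = 21/(-1) = 21*(-1) = -21)
(-60 - 1*(-193)) + k((D(-5) - 9)/(5 + 2), 4)*(-68) = (-60 - 1*(-193)) - 21*(-68) = (-60 + 193) + 1428 = 133 + 1428 = 1561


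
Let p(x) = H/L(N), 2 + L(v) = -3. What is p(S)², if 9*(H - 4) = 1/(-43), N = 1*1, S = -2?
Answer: 2393209/3744225 ≈ 0.63917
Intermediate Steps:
N = 1
L(v) = -5 (L(v) = -2 - 3 = -5)
H = 1547/387 (H = 4 + (⅑)/(-43) = 4 + (⅑)*(-1/43) = 4 - 1/387 = 1547/387 ≈ 3.9974)
p(x) = -1547/1935 (p(x) = (1547/387)/(-5) = (1547/387)*(-⅕) = -1547/1935)
p(S)² = (-1547/1935)² = 2393209/3744225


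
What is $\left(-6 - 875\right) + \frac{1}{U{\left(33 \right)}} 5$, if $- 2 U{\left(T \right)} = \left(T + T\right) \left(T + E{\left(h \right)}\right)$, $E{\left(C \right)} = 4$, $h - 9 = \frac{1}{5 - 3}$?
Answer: $- \frac{1075706}{1221} \approx -881.0$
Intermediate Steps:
$h = \frac{19}{2}$ ($h = 9 + \frac{1}{5 - 3} = 9 + \frac{1}{2} = \frac{19}{2} \approx 9.5$)
$U{\left(T \right)} = - T \left(4 + T\right)$ ($U{\left(T \right)} = - \frac{\left(T + T\right) \left(T + 4\right)}{2} = - \frac{2 T \left(4 + T\right)}{2} = - T \left(4 + T\right)$)
$\left(-6 - 875\right) + \frac{1}{U{\left(33 \right)}} 5 = \left(-6 - 875\right) + \frac{1}{\left(-1\right) 33 \left(4 + 33\right)} 5 = \left(-6 - 875\right) + \frac{1}{\left(-1\right) 33 \cdot 37} \cdot 5 = -881 + \frac{1}{-1221} \cdot 5 = -881 - \frac{5}{1221} = - \frac{1075706}{1221}$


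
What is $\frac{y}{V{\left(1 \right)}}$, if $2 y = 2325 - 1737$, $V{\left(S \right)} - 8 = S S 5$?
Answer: $\frac{294}{13} \approx 22.615$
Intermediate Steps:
$V{\left(S \right)} = 8 + 5 S^{2}$ ($V{\left(S \right)} = 8 + S S 5 = 8 + S^{2} \cdot 5 = 8 + 5 S^{2}$)
$y = 294$ ($y = \frac{2325 - 1737}{2} = \frac{1}{2} \cdot 588 = 294$)
$\frac{y}{V{\left(1 \right)}} = \frac{294}{8 + 5 \cdot 1^{2}} = \frac{294}{8 + 5 \cdot 1} = \frac{294}{8 + 5} = \frac{294}{13}$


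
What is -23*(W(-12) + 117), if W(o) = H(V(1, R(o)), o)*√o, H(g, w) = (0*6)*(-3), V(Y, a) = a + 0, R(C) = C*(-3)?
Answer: -2691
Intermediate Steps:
R(C) = -3*C
V(Y, a) = a
H(g, w) = 0 (H(g, w) = 0*(-3) = 0)
W(o) = 0 (W(o) = 0*√o = 0)
-23*(W(-12) + 117) = -23*(0 + 117) = -23*117 = -2691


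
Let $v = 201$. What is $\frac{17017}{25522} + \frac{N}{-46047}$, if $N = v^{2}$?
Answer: $- \frac{11787263}{55962454} \approx -0.21063$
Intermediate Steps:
$N = 40401$ ($N = 201^{2} = 40401$)
$\frac{17017}{25522} + \frac{N}{-46047} = \frac{17017}{25522} + \frac{40401}{-46047} = 17017 \cdot \frac{1}{25522} + 40401 \left(- \frac{1}{46047}\right) = \frac{2431}{3646} - \frac{13467}{15349} = - \frac{11787263}{55962454}$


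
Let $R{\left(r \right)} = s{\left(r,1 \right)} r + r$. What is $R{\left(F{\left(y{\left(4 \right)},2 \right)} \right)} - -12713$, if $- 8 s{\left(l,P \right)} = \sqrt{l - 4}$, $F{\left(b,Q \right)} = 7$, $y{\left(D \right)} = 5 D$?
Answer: $12720 - \frac{7 \sqrt{3}}{8} \approx 12718.0$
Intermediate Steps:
$s{\left(l,P \right)} = - \frac{\sqrt{-4 + l}}{8}$ ($s{\left(l,P \right)} = - \frac{\sqrt{l - 4}}{8} = - \frac{\sqrt{-4 + l}}{8}$)
$R{\left(r \right)} = r - \frac{r \sqrt{-4 + r}}{8}$ ($R{\left(r \right)} = - \frac{\sqrt{-4 + r}}{8} r + r = - \frac{r \sqrt{-4 + r}}{8} + r = r - \frac{r \sqrt{-4 + r}}{8}$)
$R{\left(F{\left(y{\left(4 \right)},2 \right)} \right)} - -12713 = \frac{1}{8} \cdot 7 \left(8 - \sqrt{-4 + 7}\right) - -12713 = \frac{1}{8} \cdot 7 \left(8 - \sqrt{3}\right) + 12713 = \left(7 - \frac{7 \sqrt{3}}{8}\right) + 12713 = 12720 - \frac{7 \sqrt{3}}{8}$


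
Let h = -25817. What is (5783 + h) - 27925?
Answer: -47959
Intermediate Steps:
(5783 + h) - 27925 = (5783 - 25817) - 27925 = -20034 - 27925 = -47959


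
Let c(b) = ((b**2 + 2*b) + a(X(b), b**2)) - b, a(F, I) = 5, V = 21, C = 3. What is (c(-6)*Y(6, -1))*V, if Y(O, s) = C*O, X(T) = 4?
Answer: 13230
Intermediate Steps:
Y(O, s) = 3*O
c(b) = 5 + b + b**2 (c(b) = ((b**2 + 2*b) + 5) - b = (5 + b**2 + 2*b) - b = 5 + b + b**2)
(c(-6)*Y(6, -1))*V = ((5 - 6 + (-6)**2)*(3*6))*21 = ((5 - 6 + 36)*18)*21 = (35*18)*21 = 630*21 = 13230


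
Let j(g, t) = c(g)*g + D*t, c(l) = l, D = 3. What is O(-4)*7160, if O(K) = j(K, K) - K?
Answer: 57280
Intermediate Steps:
j(g, t) = g² + 3*t (j(g, t) = g*g + 3*t = g² + 3*t)
O(K) = K² + 2*K (O(K) = (K² + 3*K) - K = K² + 2*K)
O(-4)*7160 = -4*(2 - 4)*7160 = -4*(-2)*7160 = 8*7160 = 57280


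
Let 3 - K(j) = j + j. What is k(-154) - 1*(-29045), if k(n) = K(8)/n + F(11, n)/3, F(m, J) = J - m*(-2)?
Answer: 4466167/154 ≈ 29001.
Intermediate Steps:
F(m, J) = J + 2*m (F(m, J) = J - (-2)*m = J + 2*m)
K(j) = 3 - 2*j (K(j) = 3 - (j + j) = 3 - 2*j)
k(n) = 22/3 - 13/n + n/3 (k(n) = (3 - 2*8)/n + (n + 2*11)/3 = (3 - 16)/n + (n + 22)*(⅓) = -13/n + (22 + n)*(⅓) = -13/n + (22/3 + n/3) = 22/3 - 13/n + n/3)
k(-154) - 1*(-29045) = (⅓)*(-39 - 154*(22 - 154))/(-154) - 1*(-29045) = (⅓)*(-1/154)*(-39 - 154*(-132)) + 29045 = (⅓)*(-1/154)*(-39 + 20328) + 29045 = (⅓)*(-1/154)*20289 + 29045 = -6763/154 + 29045 = 4466167/154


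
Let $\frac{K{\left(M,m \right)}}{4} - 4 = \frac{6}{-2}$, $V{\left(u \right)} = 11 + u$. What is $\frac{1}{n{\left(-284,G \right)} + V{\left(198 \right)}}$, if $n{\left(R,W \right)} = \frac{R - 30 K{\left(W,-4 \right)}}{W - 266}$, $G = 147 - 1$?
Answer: $\frac{30}{6371} \approx 0.0047088$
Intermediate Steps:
$G = 146$
$K{\left(M,m \right)} = 4$ ($K{\left(M,m \right)} = 16 + 4 \frac{6}{-2} = 16 + 4 \cdot 6 \left(- \frac{1}{2}\right) = 16 + 4 \left(-3\right) = 16 - 12 = 4$)
$n{\left(R,W \right)} = \frac{-120 + R}{-266 + W}$ ($n{\left(R,W \right)} = \frac{R - 120}{W - 266} = \frac{R - 120}{-266 + W} = \frac{-120 + R}{-266 + W}$)
$\frac{1}{n{\left(-284,G \right)} + V{\left(198 \right)}} = \frac{1}{\frac{-120 - 284}{-266 + 146} + \left(11 + 198\right)} = \frac{1}{\frac{1}{-120} \left(-404\right) + 209} = \frac{1}{\left(- \frac{1}{120}\right) \left(-404\right) + 209} = \frac{1}{\frac{101}{30} + 209} = \frac{1}{\frac{6371}{30}} = \frac{30}{6371}$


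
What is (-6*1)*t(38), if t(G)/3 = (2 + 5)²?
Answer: -882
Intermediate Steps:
t(G) = 147 (t(G) = 3*(2 + 5)² = 3*7² = 3*49 = 147)
(-6*1)*t(38) = -6*1*147 = -6*147 = -882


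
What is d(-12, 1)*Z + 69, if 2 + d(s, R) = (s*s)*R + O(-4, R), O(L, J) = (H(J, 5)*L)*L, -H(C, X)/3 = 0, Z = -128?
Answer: -18107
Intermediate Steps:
H(C, X) = 0 (H(C, X) = -3*0 = 0)
O(L, J) = 0 (O(L, J) = (0*L)*L = 0*L = 0)
d(s, R) = -2 + R*s² (d(s, R) = -2 + ((s*s)*R + 0) = -2 + (s²*R + 0) = -2 + (R*s² + 0) = -2 + R*s²)
d(-12, 1)*Z + 69 = (-2 + 1*(-12)²)*(-128) + 69 = (-2 + 1*144)*(-128) + 69 = (-2 + 144)*(-128) + 69 = 142*(-128) + 69 = -18176 + 69 = -18107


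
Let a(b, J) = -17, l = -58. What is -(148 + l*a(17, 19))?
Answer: -1134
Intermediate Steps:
-(148 + l*a(17, 19)) = -(148 - 58*(-17)) = -(148 + 986) = -1*1134 = -1134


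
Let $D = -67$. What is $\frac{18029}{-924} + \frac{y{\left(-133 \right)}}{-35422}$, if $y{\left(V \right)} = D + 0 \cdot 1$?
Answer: $- \frac{29025515}{1487724} \approx -19.51$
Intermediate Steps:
$y{\left(V \right)} = -67$ ($y{\left(V \right)} = -67 + 0 \cdot 1 = -67 + 0 = -67$)
$\frac{18029}{-924} + \frac{y{\left(-133 \right)}}{-35422} = \frac{18029}{-924} - \frac{67}{-35422} = 18029 \left(- \frac{1}{924}\right) - - \frac{67}{35422} = - \frac{1639}{84} + \frac{67}{35422} = - \frac{29025515}{1487724}$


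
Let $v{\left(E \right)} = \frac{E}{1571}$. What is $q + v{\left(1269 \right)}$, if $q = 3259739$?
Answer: $\frac{5121051238}{1571} \approx 3.2597 \cdot 10^{6}$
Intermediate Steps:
$v{\left(E \right)} = \frac{E}{1571}$ ($v{\left(E \right)} = E \frac{1}{1571} = \frac{E}{1571}$)
$q + v{\left(1269 \right)} = 3259739 + \frac{1}{1571} \cdot 1269 = 3259739 + \frac{1269}{1571} = \frac{5121051238}{1571}$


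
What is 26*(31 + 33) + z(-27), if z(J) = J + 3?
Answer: 1640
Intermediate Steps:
z(J) = 3 + J
26*(31 + 33) + z(-27) = 26*(31 + 33) + (3 - 27) = 26*64 - 24 = 1664 - 24 = 1640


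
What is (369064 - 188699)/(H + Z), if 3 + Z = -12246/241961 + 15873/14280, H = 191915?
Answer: 12219562814200/13001933318883 ≈ 0.93983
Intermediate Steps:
Z = -131369317/67749080 (Z = -3 + (-12246/241961 + 15873/14280) = -3 + (-12246*1/241961 + 15873*(1/14280)) = -3 + (-12246/241961 + 5291/4760) = -3 + 71877923/67749080 = -131369317/67749080 ≈ -1.9391)
(369064 - 188699)/(H + Z) = (369064 - 188699)/(191915 - 131369317/67749080) = 180365/(13001933318883/67749080) = 180365*(67749080/13001933318883) = 12219562814200/13001933318883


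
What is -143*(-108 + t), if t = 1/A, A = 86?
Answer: 1328041/86 ≈ 15442.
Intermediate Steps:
t = 1/86 ≈ 0.011628
-143*(-108 + t) = -143*(-108 + 1/86) = -143*(-9287/86) = 1328041/86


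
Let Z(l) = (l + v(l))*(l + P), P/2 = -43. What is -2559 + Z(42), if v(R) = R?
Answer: -6255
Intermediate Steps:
P = -86 (P = 2*(-43) = -86)
Z(l) = 2*l*(-86 + l) (Z(l) = (l + l)*(l - 86) = (2*l)*(-86 + l) = 2*l*(-86 + l))
-2559 + Z(42) = -2559 + 2*42*(-86 + 42) = -2559 + 2*42*(-44) = -2559 - 3696 = -6255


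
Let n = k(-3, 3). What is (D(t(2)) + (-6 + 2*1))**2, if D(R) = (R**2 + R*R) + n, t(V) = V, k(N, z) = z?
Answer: 49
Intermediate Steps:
n = 3
D(R) = 3 + 2*R**2 (D(R) = (R**2 + R*R) + 3 = (R**2 + R**2) + 3 = 2*R**2 + 3 = 3 + 2*R**2)
(D(t(2)) + (-6 + 2*1))**2 = ((3 + 2*2**2) + (-6 + 2*1))**2 = ((3 + 2*4) + (-6 + 2))**2 = ((3 + 8) - 4)**2 = (11 - 4)**2 = 7**2 = 49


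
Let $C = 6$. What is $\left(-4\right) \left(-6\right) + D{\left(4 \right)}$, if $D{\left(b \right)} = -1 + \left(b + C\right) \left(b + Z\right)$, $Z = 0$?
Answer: $63$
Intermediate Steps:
$D{\left(b \right)} = -1 + b \left(6 + b\right)$ ($D{\left(b \right)} = -1 + \left(b + 6\right) \left(b + 0\right) = -1 + \left(6 + b\right) b = -1 + b \left(6 + b\right)$)
$\left(-4\right) \left(-6\right) + D{\left(4 \right)} = \left(-4\right) \left(-6\right) + \left(-1 + 4^{2} + 6 \cdot 4\right) = 24 + \left(-1 + 16 + 24\right) = 24 + 39 = 63$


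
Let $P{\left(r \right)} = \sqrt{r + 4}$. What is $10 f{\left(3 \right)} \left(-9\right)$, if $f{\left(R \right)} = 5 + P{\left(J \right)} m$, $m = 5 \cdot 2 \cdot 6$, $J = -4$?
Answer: $-450$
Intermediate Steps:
$P{\left(r \right)} = \sqrt{4 + r}$
$m = 60$ ($m = 10 \cdot 6 = 60$)
$f{\left(R \right)} = 5$ ($f{\left(R \right)} = 5 + \sqrt{4 - 4} \cdot 60 = 5 + \sqrt{0} \cdot 60 = 5 + 0 \cdot 60 = 5 + 0 = 5$)
$10 f{\left(3 \right)} \left(-9\right) = 10 \cdot 5 \left(-9\right) = 50 \left(-9\right) = -450$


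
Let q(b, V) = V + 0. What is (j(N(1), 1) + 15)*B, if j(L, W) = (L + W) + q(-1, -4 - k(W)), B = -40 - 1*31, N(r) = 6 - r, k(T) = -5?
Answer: -1562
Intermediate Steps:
B = -71 (B = -40 - 31 = -71)
q(b, V) = V
j(L, W) = 1 + L + W (j(L, W) = (L + W) + (-4 - 1*(-5)) = (L + W) + (-4 + 5) = (L + W) + 1 = 1 + L + W)
(j(N(1), 1) + 15)*B = ((1 + (6 - 1*1) + 1) + 15)*(-71) = ((1 + (6 - 1) + 1) + 15)*(-71) = ((1 + 5 + 1) + 15)*(-71) = (7 + 15)*(-71) = 22*(-71) = -1562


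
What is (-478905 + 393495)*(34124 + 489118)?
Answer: -44690099220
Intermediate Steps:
(-478905 + 393495)*(34124 + 489118) = -85410*523242 = -44690099220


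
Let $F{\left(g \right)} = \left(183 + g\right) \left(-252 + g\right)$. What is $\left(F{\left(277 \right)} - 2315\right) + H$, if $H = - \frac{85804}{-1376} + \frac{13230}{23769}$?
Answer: $\frac{8401767011}{908504} \approx 9247.9$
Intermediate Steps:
$F{\left(g \right)} = \left(-252 + g\right) \left(183 + g\right)$
$H = \frac{57157771}{908504}$ ($H = \left(-85804\right) \left(- \frac{1}{1376}\right) + 13230 \cdot \frac{1}{23769} = \frac{21451}{344} + \frac{1470}{2641} = \frac{57157771}{908504} \approx 62.914$)
$\left(F{\left(277 \right)} - 2315\right) + H = \left(\left(-46116 + 277^{2} - 19113\right) - 2315\right) + \frac{57157771}{908504} = \left(\left(-46116 + 76729 - 19113\right) - 2315\right) + \frac{57157771}{908504} = \left(11500 - 2315\right) + \frac{57157771}{908504} = 9185 + \frac{57157771}{908504} = \frac{8401767011}{908504}$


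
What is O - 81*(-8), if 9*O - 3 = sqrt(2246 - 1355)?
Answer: 1945/3 + sqrt(11) ≈ 651.65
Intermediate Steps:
O = 1/3 + sqrt(11) (O = 1/3 + sqrt(2246 - 1355)/9 = 1/3 + sqrt(891)/9 = 1/3 + (9*sqrt(11))/9 = 1/3 + sqrt(11) ≈ 3.6500)
O - 81*(-8) = (1/3 + sqrt(11)) - 81*(-8) = (1/3 + sqrt(11)) + 648 = 1945/3 + sqrt(11)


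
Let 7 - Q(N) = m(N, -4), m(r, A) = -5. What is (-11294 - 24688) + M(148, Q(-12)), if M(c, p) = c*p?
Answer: -34206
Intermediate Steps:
Q(N) = 12 (Q(N) = 7 - 1*(-5) = 7 + 5 = 12)
(-11294 - 24688) + M(148, Q(-12)) = (-11294 - 24688) + 148*12 = -35982 + 1776 = -34206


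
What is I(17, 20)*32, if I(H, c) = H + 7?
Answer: 768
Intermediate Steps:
I(H, c) = 7 + H
I(17, 20)*32 = (7 + 17)*32 = 24*32 = 768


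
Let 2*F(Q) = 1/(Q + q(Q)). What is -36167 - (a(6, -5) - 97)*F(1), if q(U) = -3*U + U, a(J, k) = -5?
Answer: -36218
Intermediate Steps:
q(U) = -2*U
F(Q) = -1/(2*Q) (F(Q) = 1/(2*(Q - 2*Q)) = 1/(2*((-Q))) = (-1/Q)/2 = -1/(2*Q))
-36167 - (a(6, -5) - 97)*F(1) = -36167 - (-5 - 97)*(-½/1) = -36167 - (-102)*(-½*1) = -36167 - (-102)*(-1)/2 = -36167 - 1*51 = -36167 - 51 = -36218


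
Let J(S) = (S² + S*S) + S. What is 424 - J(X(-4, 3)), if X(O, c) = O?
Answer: 396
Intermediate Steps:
J(S) = S + 2*S² (J(S) = (S² + S²) + S = 2*S² + S = S + 2*S²)
424 - J(X(-4, 3)) = 424 - (-4)*(1 + 2*(-4)) = 424 - (-4)*(1 - 8) = 424 - (-4)*(-7) = 424 - 1*28 = 424 - 28 = 396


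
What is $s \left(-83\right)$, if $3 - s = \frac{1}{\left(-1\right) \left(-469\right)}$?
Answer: $- \frac{116698}{469} \approx -248.82$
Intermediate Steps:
$s = \frac{1406}{469}$ ($s = 3 - \frac{1}{\left(-1\right) \left(-469\right)} = 3 - \frac{1}{469} = \frac{1406}{469} \approx 2.9979$)
$s \left(-83\right) = \frac{1406}{469} \left(-83\right) = - \frac{116698}{469}$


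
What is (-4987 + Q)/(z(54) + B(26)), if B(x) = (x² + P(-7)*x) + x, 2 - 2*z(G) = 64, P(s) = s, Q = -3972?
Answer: -8959/489 ≈ -18.321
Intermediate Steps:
z(G) = -31 (z(G) = 1 - ½*64 = 1 - 32 = -31)
B(x) = x² - 6*x (B(x) = (x² - 7*x) + x = x² - 6*x)
(-4987 + Q)/(z(54) + B(26)) = (-4987 - 3972)/(-31 + 26*(-6 + 26)) = -8959/(-31 + 26*20) = -8959/(-31 + 520) = -8959/489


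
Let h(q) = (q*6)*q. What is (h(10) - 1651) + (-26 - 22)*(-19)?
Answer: -139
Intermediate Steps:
h(q) = 6*q**2 (h(q) = (6*q)*q = 6*q**2)
(h(10) - 1651) + (-26 - 22)*(-19) = (6*10**2 - 1651) + (-26 - 22)*(-19) = (6*100 - 1651) - 48*(-19) = (600 - 1651) + 912 = -1051 + 912 = -139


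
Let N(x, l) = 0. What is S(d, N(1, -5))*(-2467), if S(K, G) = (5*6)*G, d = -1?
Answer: 0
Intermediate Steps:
S(K, G) = 30*G
S(d, N(1, -5))*(-2467) = (30*0)*(-2467) = 0*(-2467) = 0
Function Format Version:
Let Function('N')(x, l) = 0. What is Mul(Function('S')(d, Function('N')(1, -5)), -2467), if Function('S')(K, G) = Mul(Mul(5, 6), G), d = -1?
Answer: 0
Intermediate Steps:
Function('S')(K, G) = Mul(30, G)
Mul(Function('S')(d, Function('N')(1, -5)), -2467) = Mul(Mul(30, 0), -2467) = Mul(0, -2467) = 0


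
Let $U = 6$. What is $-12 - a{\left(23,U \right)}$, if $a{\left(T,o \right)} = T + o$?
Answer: $-41$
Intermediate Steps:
$-12 - a{\left(23,U \right)} = -12 - \left(23 + 6\right) = -12 - 29 = -41$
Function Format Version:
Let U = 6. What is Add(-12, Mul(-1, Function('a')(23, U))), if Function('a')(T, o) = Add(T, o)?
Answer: -41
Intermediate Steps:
Add(-12, Mul(-1, Function('a')(23, U))) = Add(-12, Mul(-1, Add(23, 6))) = Add(-12, Mul(-1, 29)) = Add(-12, -29) = -41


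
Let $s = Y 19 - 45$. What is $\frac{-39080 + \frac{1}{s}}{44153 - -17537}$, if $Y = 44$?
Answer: $- \frac{30912279}{48796790} \approx -0.63349$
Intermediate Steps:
$s = 791$ ($s = 44 \cdot 19 - 45 = 836 - 45 = 791$)
$\frac{-39080 + \frac{1}{s}}{44153 - -17537} = \frac{-39080 + \frac{1}{791}}{44153 - -17537} = \frac{-39080 + \frac{1}{791}}{44153 + 17537} = - \frac{30912279}{791 \cdot 61690} = \left(- \frac{30912279}{791}\right) \frac{1}{61690} = - \frac{30912279}{48796790}$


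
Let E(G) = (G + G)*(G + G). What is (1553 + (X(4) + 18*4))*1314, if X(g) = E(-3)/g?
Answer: 2147076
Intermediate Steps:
E(G) = 4*G² (E(G) = (2*G)*(2*G) = 4*G²)
X(g) = 36/g (X(g) = (4*(-3)²)/g = (4*9)/g = 36/g)
(1553 + (X(4) + 18*4))*1314 = (1553 + (36/4 + 18*4))*1314 = (1553 + (36*(¼) + 72))*1314 = (1553 + (9 + 72))*1314 = (1553 + 81)*1314 = 1634*1314 = 2147076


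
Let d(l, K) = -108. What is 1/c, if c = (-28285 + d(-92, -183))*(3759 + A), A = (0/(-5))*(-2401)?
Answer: -1/106729287 ≈ -9.3695e-9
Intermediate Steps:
A = 0 (A = (0*(-⅕))*(-2401) = 0*(-2401) = 0)
c = -106729287 (c = (-28285 - 108)*(3759 + 0) = -28393*3759 = -106729287)
1/c = 1/(-106729287) = -1/106729287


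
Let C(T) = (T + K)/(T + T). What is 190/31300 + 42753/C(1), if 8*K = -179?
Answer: -713688997/178410 ≈ -4000.3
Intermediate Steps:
K = -179/8 (K = (1/8)*(-179) = -179/8 ≈ -22.375)
C(T) = (-179/8 + T)/(2*T) (C(T) = (T - 179/8)/(T + T) = (-179/8 + T)/((2*T)) = (-179/8 + T)*(1/(2*T)) = (-179/8 + T)/(2*T))
190/31300 + 42753/C(1) = 190/31300 + 42753/(((1/16)*(-179 + 8*1)/1)) = 190*(1/31300) + 42753/(((1/16)*1*(-179 + 8))) = 19/3130 + 42753/(((1/16)*1*(-171))) = 19/3130 + 42753/(-171/16) = 19/3130 + 42753*(-16/171) = 19/3130 - 228016/57 = -713688997/178410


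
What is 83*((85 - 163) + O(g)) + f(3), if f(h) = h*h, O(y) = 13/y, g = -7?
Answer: -46334/7 ≈ -6619.1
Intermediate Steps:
f(h) = h**2
83*((85 - 163) + O(g)) + f(3) = 83*((85 - 163) + 13/(-7)) + 3**2 = 83*(-78 + 13*(-1/7)) + 9 = 83*(-78 - 13/7) + 9 = 83*(-559/7) + 9 = -46397/7 + 9 = -46334/7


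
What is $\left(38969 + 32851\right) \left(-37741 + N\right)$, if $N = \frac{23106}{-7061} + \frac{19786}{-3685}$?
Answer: $- \frac{14108860315301724}{5203957} \approx -2.7112 \cdot 10^{9}$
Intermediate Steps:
$N = - \frac{224854556}{26019785}$ ($N = 23106 \left(- \frac{1}{7061}\right) + 19786 \left(- \frac{1}{3685}\right) = - \frac{23106}{7061} - \frac{19786}{3685} = - \frac{224854556}{26019785} \approx -8.6417$)
$\left(38969 + 32851\right) \left(-37741 + N\right) = \left(38969 + 32851\right) \left(-37741 - \frac{224854556}{26019785}\right) = 71820 \left(- \frac{982237560241}{26019785}\right) = - \frac{14108860315301724}{5203957}$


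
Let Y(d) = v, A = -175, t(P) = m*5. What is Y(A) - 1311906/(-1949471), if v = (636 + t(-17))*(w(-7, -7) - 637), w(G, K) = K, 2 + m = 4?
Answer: -811025411398/1949471 ≈ -4.1602e+5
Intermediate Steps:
m = 2 (m = -2 + 4 = 2)
t(P) = 10 (t(P) = 2*5 = 10)
v = -416024 (v = (636 + 10)*(-7 - 637) = 646*(-644) = -416024)
Y(d) = -416024
Y(A) - 1311906/(-1949471) = -416024 - 1311906/(-1949471) = -416024 - 1311906*(-1/1949471) = -416024 + 1311906/1949471 = -811025411398/1949471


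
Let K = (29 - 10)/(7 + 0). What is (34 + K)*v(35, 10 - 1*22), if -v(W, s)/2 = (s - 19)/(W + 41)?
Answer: 7967/266 ≈ 29.951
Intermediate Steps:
K = 19/7 ≈ 2.7143
v(W, s) = -2*(-19 + s)/(41 + W) (v(W, s) = -2*(s - 19)/(W + 41) = -2*(-19 + s)/(41 + W))
(34 + K)*v(35, 10 - 1*22) = (34 + 19/7)*(2*(19 - (10 - 1*22))/(41 + 35)) = 257*(2*(19 - (10 - 22))/76)/7 = 257*(2*(1/76)*(19 - 1*(-12)))/7 = 257*(2*(1/76)*(19 + 12))/7 = 257*(2*(1/76)*31)/7 = (257/7)*(31/38) = 7967/266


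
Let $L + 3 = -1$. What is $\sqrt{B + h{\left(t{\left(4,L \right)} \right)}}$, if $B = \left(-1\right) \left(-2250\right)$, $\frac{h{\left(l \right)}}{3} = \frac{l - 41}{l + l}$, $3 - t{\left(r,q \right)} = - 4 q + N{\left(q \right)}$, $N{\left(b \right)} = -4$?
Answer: $\frac{5 \sqrt{813}}{3} \approx 47.522$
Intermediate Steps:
$L = -4$ ($L = -3 - 1 = -4$)
$t{\left(r,q \right)} = 7 + 4 q$ ($t{\left(r,q \right)} = 3 - \left(- 4 q - 4\right) = 3 - \left(-4 - 4 q\right) = 3 + \left(4 + 4 q\right) = 7 + 4 q$)
$h{\left(l \right)} = \frac{3 \left(-41 + l\right)}{2 l}$ ($h{\left(l \right)} = 3 \frac{l - 41}{l + l} = 3 \frac{-41 + l}{2 l} = \frac{3 \left(-41 + l\right)}{2 l}$)
$B = 2250$
$\sqrt{B + h{\left(t{\left(4,L \right)} \right)}} = \sqrt{2250 + \frac{3 \left(-41 + \left(7 + 4 \left(-4\right)\right)\right)}{2 \left(7 + 4 \left(-4\right)\right)}} = \sqrt{2250 + \frac{3 \left(-41 + \left(7 - 16\right)\right)}{2 \left(7 - 16\right)}} = \sqrt{2250 + \frac{3 \left(-41 - 9\right)}{2 \left(-9\right)}} = \sqrt{2250 + \frac{3}{2} \left(- \frac{1}{9}\right) \left(-50\right)} = \sqrt{2250 + \frac{25}{3}} = \sqrt{\frac{6775}{3}} = \frac{5 \sqrt{813}}{3}$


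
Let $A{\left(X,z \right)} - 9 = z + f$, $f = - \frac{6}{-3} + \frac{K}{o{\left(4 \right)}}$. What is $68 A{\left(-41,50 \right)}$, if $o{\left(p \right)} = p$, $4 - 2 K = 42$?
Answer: $3825$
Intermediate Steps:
$K = -19$ ($K = 2 - 21 = -19$)
$f = - \frac{11}{4}$ ($f = - \frac{6}{-3} - \frac{19}{4} = \left(-6\right) \left(- \frac{1}{3}\right) - \frac{19}{4} = 2 - \frac{19}{4} = - \frac{11}{4} \approx -2.75$)
$A{\left(X,z \right)} = \frac{25}{4} + z$ ($A{\left(X,z \right)} = 9 + \left(z - \frac{11}{4}\right) = 9 + \left(- \frac{11}{4} + z\right) = \frac{25}{4} + z$)
$68 A{\left(-41,50 \right)} = 68 \left(\frac{25}{4} + 50\right) = 68 \cdot \frac{225}{4} = 3825$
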